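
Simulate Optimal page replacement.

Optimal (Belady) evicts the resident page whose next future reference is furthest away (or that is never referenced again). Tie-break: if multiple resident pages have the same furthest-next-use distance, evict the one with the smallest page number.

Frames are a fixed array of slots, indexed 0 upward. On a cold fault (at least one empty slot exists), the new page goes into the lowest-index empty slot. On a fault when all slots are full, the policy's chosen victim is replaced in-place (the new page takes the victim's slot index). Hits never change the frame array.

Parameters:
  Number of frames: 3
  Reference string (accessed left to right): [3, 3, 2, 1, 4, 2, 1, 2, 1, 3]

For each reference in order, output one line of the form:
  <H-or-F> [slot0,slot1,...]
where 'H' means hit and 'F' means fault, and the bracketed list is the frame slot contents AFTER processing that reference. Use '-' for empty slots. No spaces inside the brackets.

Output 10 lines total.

F [3,-,-]
H [3,-,-]
F [3,2,-]
F [3,2,1]
F [4,2,1]
H [4,2,1]
H [4,2,1]
H [4,2,1]
H [4,2,1]
F [4,2,3]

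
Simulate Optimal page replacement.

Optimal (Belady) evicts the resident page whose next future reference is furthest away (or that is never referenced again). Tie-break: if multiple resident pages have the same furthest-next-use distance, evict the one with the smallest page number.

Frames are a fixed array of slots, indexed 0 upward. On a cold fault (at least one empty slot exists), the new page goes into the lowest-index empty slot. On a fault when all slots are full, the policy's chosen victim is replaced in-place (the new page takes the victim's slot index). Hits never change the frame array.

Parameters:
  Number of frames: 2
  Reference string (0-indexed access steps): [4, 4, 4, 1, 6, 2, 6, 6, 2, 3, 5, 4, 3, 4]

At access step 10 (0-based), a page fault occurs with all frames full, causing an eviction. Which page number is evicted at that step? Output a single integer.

Answer: 6

Derivation:
Step 0: ref 4 -> FAULT, frames=[4,-]
Step 1: ref 4 -> HIT, frames=[4,-]
Step 2: ref 4 -> HIT, frames=[4,-]
Step 3: ref 1 -> FAULT, frames=[4,1]
Step 4: ref 6 -> FAULT, evict 1, frames=[4,6]
Step 5: ref 2 -> FAULT, evict 4, frames=[2,6]
Step 6: ref 6 -> HIT, frames=[2,6]
Step 7: ref 6 -> HIT, frames=[2,6]
Step 8: ref 2 -> HIT, frames=[2,6]
Step 9: ref 3 -> FAULT, evict 2, frames=[3,6]
Step 10: ref 5 -> FAULT, evict 6, frames=[3,5]
At step 10: evicted page 6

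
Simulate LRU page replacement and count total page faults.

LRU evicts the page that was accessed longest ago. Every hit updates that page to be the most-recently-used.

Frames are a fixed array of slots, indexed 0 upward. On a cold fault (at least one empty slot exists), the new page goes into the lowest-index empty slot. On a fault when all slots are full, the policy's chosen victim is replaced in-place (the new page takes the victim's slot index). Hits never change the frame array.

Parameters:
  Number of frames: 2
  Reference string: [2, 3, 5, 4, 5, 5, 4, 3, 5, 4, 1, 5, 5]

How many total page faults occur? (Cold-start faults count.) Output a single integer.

Answer: 9

Derivation:
Step 0: ref 2 → FAULT, frames=[2,-]
Step 1: ref 3 → FAULT, frames=[2,3]
Step 2: ref 5 → FAULT (evict 2), frames=[5,3]
Step 3: ref 4 → FAULT (evict 3), frames=[5,4]
Step 4: ref 5 → HIT, frames=[5,4]
Step 5: ref 5 → HIT, frames=[5,4]
Step 6: ref 4 → HIT, frames=[5,4]
Step 7: ref 3 → FAULT (evict 5), frames=[3,4]
Step 8: ref 5 → FAULT (evict 4), frames=[3,5]
Step 9: ref 4 → FAULT (evict 3), frames=[4,5]
Step 10: ref 1 → FAULT (evict 5), frames=[4,1]
Step 11: ref 5 → FAULT (evict 4), frames=[5,1]
Step 12: ref 5 → HIT, frames=[5,1]
Total faults: 9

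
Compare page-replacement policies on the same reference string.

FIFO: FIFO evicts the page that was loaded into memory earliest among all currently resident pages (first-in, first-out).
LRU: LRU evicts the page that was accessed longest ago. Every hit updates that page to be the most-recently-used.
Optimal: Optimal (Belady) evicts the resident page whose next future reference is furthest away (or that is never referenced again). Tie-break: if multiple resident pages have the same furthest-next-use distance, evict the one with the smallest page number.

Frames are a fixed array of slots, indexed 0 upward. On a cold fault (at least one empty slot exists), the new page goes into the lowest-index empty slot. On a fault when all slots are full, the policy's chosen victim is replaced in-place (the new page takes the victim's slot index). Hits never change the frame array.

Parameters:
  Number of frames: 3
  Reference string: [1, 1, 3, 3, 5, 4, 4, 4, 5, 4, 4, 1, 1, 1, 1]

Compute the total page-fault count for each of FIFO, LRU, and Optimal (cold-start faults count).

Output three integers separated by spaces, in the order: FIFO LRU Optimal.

Answer: 5 5 4

Derivation:
--- FIFO ---
  step 0: ref 1 -> FAULT, frames=[1,-,-] (faults so far: 1)
  step 1: ref 1 -> HIT, frames=[1,-,-] (faults so far: 1)
  step 2: ref 3 -> FAULT, frames=[1,3,-] (faults so far: 2)
  step 3: ref 3 -> HIT, frames=[1,3,-] (faults so far: 2)
  step 4: ref 5 -> FAULT, frames=[1,3,5] (faults so far: 3)
  step 5: ref 4 -> FAULT, evict 1, frames=[4,3,5] (faults so far: 4)
  step 6: ref 4 -> HIT, frames=[4,3,5] (faults so far: 4)
  step 7: ref 4 -> HIT, frames=[4,3,5] (faults so far: 4)
  step 8: ref 5 -> HIT, frames=[4,3,5] (faults so far: 4)
  step 9: ref 4 -> HIT, frames=[4,3,5] (faults so far: 4)
  step 10: ref 4 -> HIT, frames=[4,3,5] (faults so far: 4)
  step 11: ref 1 -> FAULT, evict 3, frames=[4,1,5] (faults so far: 5)
  step 12: ref 1 -> HIT, frames=[4,1,5] (faults so far: 5)
  step 13: ref 1 -> HIT, frames=[4,1,5] (faults so far: 5)
  step 14: ref 1 -> HIT, frames=[4,1,5] (faults so far: 5)
  FIFO total faults: 5
--- LRU ---
  step 0: ref 1 -> FAULT, frames=[1,-,-] (faults so far: 1)
  step 1: ref 1 -> HIT, frames=[1,-,-] (faults so far: 1)
  step 2: ref 3 -> FAULT, frames=[1,3,-] (faults so far: 2)
  step 3: ref 3 -> HIT, frames=[1,3,-] (faults so far: 2)
  step 4: ref 5 -> FAULT, frames=[1,3,5] (faults so far: 3)
  step 5: ref 4 -> FAULT, evict 1, frames=[4,3,5] (faults so far: 4)
  step 6: ref 4 -> HIT, frames=[4,3,5] (faults so far: 4)
  step 7: ref 4 -> HIT, frames=[4,3,5] (faults so far: 4)
  step 8: ref 5 -> HIT, frames=[4,3,5] (faults so far: 4)
  step 9: ref 4 -> HIT, frames=[4,3,5] (faults so far: 4)
  step 10: ref 4 -> HIT, frames=[4,3,5] (faults so far: 4)
  step 11: ref 1 -> FAULT, evict 3, frames=[4,1,5] (faults so far: 5)
  step 12: ref 1 -> HIT, frames=[4,1,5] (faults so far: 5)
  step 13: ref 1 -> HIT, frames=[4,1,5] (faults so far: 5)
  step 14: ref 1 -> HIT, frames=[4,1,5] (faults so far: 5)
  LRU total faults: 5
--- Optimal ---
  step 0: ref 1 -> FAULT, frames=[1,-,-] (faults so far: 1)
  step 1: ref 1 -> HIT, frames=[1,-,-] (faults so far: 1)
  step 2: ref 3 -> FAULT, frames=[1,3,-] (faults so far: 2)
  step 3: ref 3 -> HIT, frames=[1,3,-] (faults so far: 2)
  step 4: ref 5 -> FAULT, frames=[1,3,5] (faults so far: 3)
  step 5: ref 4 -> FAULT, evict 3, frames=[1,4,5] (faults so far: 4)
  step 6: ref 4 -> HIT, frames=[1,4,5] (faults so far: 4)
  step 7: ref 4 -> HIT, frames=[1,4,5] (faults so far: 4)
  step 8: ref 5 -> HIT, frames=[1,4,5] (faults so far: 4)
  step 9: ref 4 -> HIT, frames=[1,4,5] (faults so far: 4)
  step 10: ref 4 -> HIT, frames=[1,4,5] (faults so far: 4)
  step 11: ref 1 -> HIT, frames=[1,4,5] (faults so far: 4)
  step 12: ref 1 -> HIT, frames=[1,4,5] (faults so far: 4)
  step 13: ref 1 -> HIT, frames=[1,4,5] (faults so far: 4)
  step 14: ref 1 -> HIT, frames=[1,4,5] (faults so far: 4)
  Optimal total faults: 4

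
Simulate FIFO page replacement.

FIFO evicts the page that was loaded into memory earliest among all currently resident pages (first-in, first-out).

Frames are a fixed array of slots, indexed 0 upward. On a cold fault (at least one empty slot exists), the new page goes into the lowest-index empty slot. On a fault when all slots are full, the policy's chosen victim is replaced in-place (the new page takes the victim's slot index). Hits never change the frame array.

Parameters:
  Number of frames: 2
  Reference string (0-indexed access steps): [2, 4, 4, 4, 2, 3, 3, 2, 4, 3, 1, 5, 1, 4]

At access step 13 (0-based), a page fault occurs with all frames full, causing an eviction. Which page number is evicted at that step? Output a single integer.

Answer: 1

Derivation:
Step 0: ref 2 -> FAULT, frames=[2,-]
Step 1: ref 4 -> FAULT, frames=[2,4]
Step 2: ref 4 -> HIT, frames=[2,4]
Step 3: ref 4 -> HIT, frames=[2,4]
Step 4: ref 2 -> HIT, frames=[2,4]
Step 5: ref 3 -> FAULT, evict 2, frames=[3,4]
Step 6: ref 3 -> HIT, frames=[3,4]
Step 7: ref 2 -> FAULT, evict 4, frames=[3,2]
Step 8: ref 4 -> FAULT, evict 3, frames=[4,2]
Step 9: ref 3 -> FAULT, evict 2, frames=[4,3]
Step 10: ref 1 -> FAULT, evict 4, frames=[1,3]
Step 11: ref 5 -> FAULT, evict 3, frames=[1,5]
Step 12: ref 1 -> HIT, frames=[1,5]
Step 13: ref 4 -> FAULT, evict 1, frames=[4,5]
At step 13: evicted page 1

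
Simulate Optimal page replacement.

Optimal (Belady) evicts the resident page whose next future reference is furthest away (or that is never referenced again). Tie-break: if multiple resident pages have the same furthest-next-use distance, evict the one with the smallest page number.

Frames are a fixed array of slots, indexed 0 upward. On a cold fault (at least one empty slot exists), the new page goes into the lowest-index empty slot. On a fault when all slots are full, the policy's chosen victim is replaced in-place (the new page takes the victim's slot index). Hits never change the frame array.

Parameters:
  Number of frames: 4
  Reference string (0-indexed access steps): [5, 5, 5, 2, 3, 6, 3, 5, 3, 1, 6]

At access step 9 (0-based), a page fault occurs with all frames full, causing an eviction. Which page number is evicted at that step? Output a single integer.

Step 0: ref 5 -> FAULT, frames=[5,-,-,-]
Step 1: ref 5 -> HIT, frames=[5,-,-,-]
Step 2: ref 5 -> HIT, frames=[5,-,-,-]
Step 3: ref 2 -> FAULT, frames=[5,2,-,-]
Step 4: ref 3 -> FAULT, frames=[5,2,3,-]
Step 5: ref 6 -> FAULT, frames=[5,2,3,6]
Step 6: ref 3 -> HIT, frames=[5,2,3,6]
Step 7: ref 5 -> HIT, frames=[5,2,3,6]
Step 8: ref 3 -> HIT, frames=[5,2,3,6]
Step 9: ref 1 -> FAULT, evict 2, frames=[5,1,3,6]
At step 9: evicted page 2

Answer: 2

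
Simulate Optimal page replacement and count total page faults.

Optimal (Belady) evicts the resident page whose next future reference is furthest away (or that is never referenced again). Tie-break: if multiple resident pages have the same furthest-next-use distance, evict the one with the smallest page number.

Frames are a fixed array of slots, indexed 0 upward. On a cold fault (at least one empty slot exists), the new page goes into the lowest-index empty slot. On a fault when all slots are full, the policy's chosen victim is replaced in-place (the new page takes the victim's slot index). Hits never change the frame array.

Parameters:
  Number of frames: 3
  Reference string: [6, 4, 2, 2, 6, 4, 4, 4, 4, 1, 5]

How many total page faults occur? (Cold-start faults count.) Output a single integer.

Answer: 5

Derivation:
Step 0: ref 6 → FAULT, frames=[6,-,-]
Step 1: ref 4 → FAULT, frames=[6,4,-]
Step 2: ref 2 → FAULT, frames=[6,4,2]
Step 3: ref 2 → HIT, frames=[6,4,2]
Step 4: ref 6 → HIT, frames=[6,4,2]
Step 5: ref 4 → HIT, frames=[6,4,2]
Step 6: ref 4 → HIT, frames=[6,4,2]
Step 7: ref 4 → HIT, frames=[6,4,2]
Step 8: ref 4 → HIT, frames=[6,4,2]
Step 9: ref 1 → FAULT (evict 2), frames=[6,4,1]
Step 10: ref 5 → FAULT (evict 1), frames=[6,4,5]
Total faults: 5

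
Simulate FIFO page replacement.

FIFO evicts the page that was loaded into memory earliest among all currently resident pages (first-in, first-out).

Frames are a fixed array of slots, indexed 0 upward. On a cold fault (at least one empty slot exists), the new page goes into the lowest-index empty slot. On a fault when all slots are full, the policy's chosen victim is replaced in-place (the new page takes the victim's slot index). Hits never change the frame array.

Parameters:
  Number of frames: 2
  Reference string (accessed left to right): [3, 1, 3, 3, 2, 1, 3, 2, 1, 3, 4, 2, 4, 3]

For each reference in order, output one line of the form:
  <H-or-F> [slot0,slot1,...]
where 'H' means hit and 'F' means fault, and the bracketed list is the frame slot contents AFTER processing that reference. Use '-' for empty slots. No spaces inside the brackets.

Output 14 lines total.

F [3,-]
F [3,1]
H [3,1]
H [3,1]
F [2,1]
H [2,1]
F [2,3]
H [2,3]
F [1,3]
H [1,3]
F [1,4]
F [2,4]
H [2,4]
F [2,3]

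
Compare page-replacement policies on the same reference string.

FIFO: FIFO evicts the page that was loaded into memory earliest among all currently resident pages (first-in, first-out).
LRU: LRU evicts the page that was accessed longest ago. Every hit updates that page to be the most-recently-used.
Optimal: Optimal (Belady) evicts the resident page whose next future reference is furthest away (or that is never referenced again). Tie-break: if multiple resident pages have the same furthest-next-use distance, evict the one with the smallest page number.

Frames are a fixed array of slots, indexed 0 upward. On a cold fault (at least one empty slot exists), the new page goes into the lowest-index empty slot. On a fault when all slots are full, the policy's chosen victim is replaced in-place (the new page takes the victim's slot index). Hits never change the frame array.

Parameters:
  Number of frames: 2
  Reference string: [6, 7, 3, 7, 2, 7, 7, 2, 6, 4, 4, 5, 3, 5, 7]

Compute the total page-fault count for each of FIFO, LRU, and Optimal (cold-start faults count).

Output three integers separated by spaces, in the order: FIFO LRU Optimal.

Answer: 10 9 9

Derivation:
--- FIFO ---
  step 0: ref 6 -> FAULT, frames=[6,-] (faults so far: 1)
  step 1: ref 7 -> FAULT, frames=[6,7] (faults so far: 2)
  step 2: ref 3 -> FAULT, evict 6, frames=[3,7] (faults so far: 3)
  step 3: ref 7 -> HIT, frames=[3,7] (faults so far: 3)
  step 4: ref 2 -> FAULT, evict 7, frames=[3,2] (faults so far: 4)
  step 5: ref 7 -> FAULT, evict 3, frames=[7,2] (faults so far: 5)
  step 6: ref 7 -> HIT, frames=[7,2] (faults so far: 5)
  step 7: ref 2 -> HIT, frames=[7,2] (faults so far: 5)
  step 8: ref 6 -> FAULT, evict 2, frames=[7,6] (faults so far: 6)
  step 9: ref 4 -> FAULT, evict 7, frames=[4,6] (faults so far: 7)
  step 10: ref 4 -> HIT, frames=[4,6] (faults so far: 7)
  step 11: ref 5 -> FAULT, evict 6, frames=[4,5] (faults so far: 8)
  step 12: ref 3 -> FAULT, evict 4, frames=[3,5] (faults so far: 9)
  step 13: ref 5 -> HIT, frames=[3,5] (faults so far: 9)
  step 14: ref 7 -> FAULT, evict 5, frames=[3,7] (faults so far: 10)
  FIFO total faults: 10
--- LRU ---
  step 0: ref 6 -> FAULT, frames=[6,-] (faults so far: 1)
  step 1: ref 7 -> FAULT, frames=[6,7] (faults so far: 2)
  step 2: ref 3 -> FAULT, evict 6, frames=[3,7] (faults so far: 3)
  step 3: ref 7 -> HIT, frames=[3,7] (faults so far: 3)
  step 4: ref 2 -> FAULT, evict 3, frames=[2,7] (faults so far: 4)
  step 5: ref 7 -> HIT, frames=[2,7] (faults so far: 4)
  step 6: ref 7 -> HIT, frames=[2,7] (faults so far: 4)
  step 7: ref 2 -> HIT, frames=[2,7] (faults so far: 4)
  step 8: ref 6 -> FAULT, evict 7, frames=[2,6] (faults so far: 5)
  step 9: ref 4 -> FAULT, evict 2, frames=[4,6] (faults so far: 6)
  step 10: ref 4 -> HIT, frames=[4,6] (faults so far: 6)
  step 11: ref 5 -> FAULT, evict 6, frames=[4,5] (faults so far: 7)
  step 12: ref 3 -> FAULT, evict 4, frames=[3,5] (faults so far: 8)
  step 13: ref 5 -> HIT, frames=[3,5] (faults so far: 8)
  step 14: ref 7 -> FAULT, evict 3, frames=[7,5] (faults so far: 9)
  LRU total faults: 9
--- Optimal ---
  step 0: ref 6 -> FAULT, frames=[6,-] (faults so far: 1)
  step 1: ref 7 -> FAULT, frames=[6,7] (faults so far: 2)
  step 2: ref 3 -> FAULT, evict 6, frames=[3,7] (faults so far: 3)
  step 3: ref 7 -> HIT, frames=[3,7] (faults so far: 3)
  step 4: ref 2 -> FAULT, evict 3, frames=[2,7] (faults so far: 4)
  step 5: ref 7 -> HIT, frames=[2,7] (faults so far: 4)
  step 6: ref 7 -> HIT, frames=[2,7] (faults so far: 4)
  step 7: ref 2 -> HIT, frames=[2,7] (faults so far: 4)
  step 8: ref 6 -> FAULT, evict 2, frames=[6,7] (faults so far: 5)
  step 9: ref 4 -> FAULT, evict 6, frames=[4,7] (faults so far: 6)
  step 10: ref 4 -> HIT, frames=[4,7] (faults so far: 6)
  step 11: ref 5 -> FAULT, evict 4, frames=[5,7] (faults so far: 7)
  step 12: ref 3 -> FAULT, evict 7, frames=[5,3] (faults so far: 8)
  step 13: ref 5 -> HIT, frames=[5,3] (faults so far: 8)
  step 14: ref 7 -> FAULT, evict 3, frames=[5,7] (faults so far: 9)
  Optimal total faults: 9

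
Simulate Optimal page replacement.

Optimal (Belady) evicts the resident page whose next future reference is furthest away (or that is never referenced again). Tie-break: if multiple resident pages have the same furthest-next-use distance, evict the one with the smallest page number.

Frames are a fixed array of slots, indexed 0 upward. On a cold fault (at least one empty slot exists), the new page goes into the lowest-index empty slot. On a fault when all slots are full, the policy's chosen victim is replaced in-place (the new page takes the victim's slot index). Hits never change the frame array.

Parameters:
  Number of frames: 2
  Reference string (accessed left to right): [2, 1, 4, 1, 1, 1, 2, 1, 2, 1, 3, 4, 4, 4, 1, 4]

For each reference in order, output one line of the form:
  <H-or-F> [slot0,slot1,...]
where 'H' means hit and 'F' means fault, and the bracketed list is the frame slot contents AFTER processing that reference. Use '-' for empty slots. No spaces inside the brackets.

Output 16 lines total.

F [2,-]
F [2,1]
F [4,1]
H [4,1]
H [4,1]
H [4,1]
F [2,1]
H [2,1]
H [2,1]
H [2,1]
F [3,1]
F [4,1]
H [4,1]
H [4,1]
H [4,1]
H [4,1]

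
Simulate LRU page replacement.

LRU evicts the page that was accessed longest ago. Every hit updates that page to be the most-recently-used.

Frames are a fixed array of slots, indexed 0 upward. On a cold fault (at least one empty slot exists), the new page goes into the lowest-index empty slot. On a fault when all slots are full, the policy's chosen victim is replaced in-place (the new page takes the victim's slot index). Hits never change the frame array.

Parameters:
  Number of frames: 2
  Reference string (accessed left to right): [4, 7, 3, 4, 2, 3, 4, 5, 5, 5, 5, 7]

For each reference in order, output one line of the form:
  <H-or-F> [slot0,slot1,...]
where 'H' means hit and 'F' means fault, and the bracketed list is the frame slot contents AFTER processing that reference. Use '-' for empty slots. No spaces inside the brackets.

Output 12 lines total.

F [4,-]
F [4,7]
F [3,7]
F [3,4]
F [2,4]
F [2,3]
F [4,3]
F [4,5]
H [4,5]
H [4,5]
H [4,5]
F [7,5]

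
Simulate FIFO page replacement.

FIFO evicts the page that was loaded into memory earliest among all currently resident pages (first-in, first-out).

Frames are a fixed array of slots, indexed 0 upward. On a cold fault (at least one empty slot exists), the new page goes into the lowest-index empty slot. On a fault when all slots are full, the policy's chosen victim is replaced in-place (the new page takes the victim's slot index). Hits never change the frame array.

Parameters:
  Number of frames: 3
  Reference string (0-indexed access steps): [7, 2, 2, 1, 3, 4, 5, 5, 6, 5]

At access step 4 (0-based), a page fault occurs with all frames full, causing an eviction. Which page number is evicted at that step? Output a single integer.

Step 0: ref 7 -> FAULT, frames=[7,-,-]
Step 1: ref 2 -> FAULT, frames=[7,2,-]
Step 2: ref 2 -> HIT, frames=[7,2,-]
Step 3: ref 1 -> FAULT, frames=[7,2,1]
Step 4: ref 3 -> FAULT, evict 7, frames=[3,2,1]
At step 4: evicted page 7

Answer: 7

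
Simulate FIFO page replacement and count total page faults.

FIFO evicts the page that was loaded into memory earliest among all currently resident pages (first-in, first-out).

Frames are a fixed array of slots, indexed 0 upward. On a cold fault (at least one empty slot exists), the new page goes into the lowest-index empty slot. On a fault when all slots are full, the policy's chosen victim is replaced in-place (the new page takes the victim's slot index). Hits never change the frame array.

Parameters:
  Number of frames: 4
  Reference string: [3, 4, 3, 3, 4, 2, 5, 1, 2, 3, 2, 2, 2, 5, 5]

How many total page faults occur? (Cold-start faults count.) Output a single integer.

Answer: 6

Derivation:
Step 0: ref 3 → FAULT, frames=[3,-,-,-]
Step 1: ref 4 → FAULT, frames=[3,4,-,-]
Step 2: ref 3 → HIT, frames=[3,4,-,-]
Step 3: ref 3 → HIT, frames=[3,4,-,-]
Step 4: ref 4 → HIT, frames=[3,4,-,-]
Step 5: ref 2 → FAULT, frames=[3,4,2,-]
Step 6: ref 5 → FAULT, frames=[3,4,2,5]
Step 7: ref 1 → FAULT (evict 3), frames=[1,4,2,5]
Step 8: ref 2 → HIT, frames=[1,4,2,5]
Step 9: ref 3 → FAULT (evict 4), frames=[1,3,2,5]
Step 10: ref 2 → HIT, frames=[1,3,2,5]
Step 11: ref 2 → HIT, frames=[1,3,2,5]
Step 12: ref 2 → HIT, frames=[1,3,2,5]
Step 13: ref 5 → HIT, frames=[1,3,2,5]
Step 14: ref 5 → HIT, frames=[1,3,2,5]
Total faults: 6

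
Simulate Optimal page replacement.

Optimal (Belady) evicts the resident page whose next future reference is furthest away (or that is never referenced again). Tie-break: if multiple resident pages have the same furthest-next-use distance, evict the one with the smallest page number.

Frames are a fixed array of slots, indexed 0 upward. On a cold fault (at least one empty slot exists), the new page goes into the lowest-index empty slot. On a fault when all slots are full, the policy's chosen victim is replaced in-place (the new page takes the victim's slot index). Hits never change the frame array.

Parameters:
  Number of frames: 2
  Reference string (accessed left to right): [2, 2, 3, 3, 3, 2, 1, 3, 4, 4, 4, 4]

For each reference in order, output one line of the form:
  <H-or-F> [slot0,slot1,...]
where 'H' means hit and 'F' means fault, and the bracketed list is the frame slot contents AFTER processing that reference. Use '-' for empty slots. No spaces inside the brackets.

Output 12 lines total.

F [2,-]
H [2,-]
F [2,3]
H [2,3]
H [2,3]
H [2,3]
F [1,3]
H [1,3]
F [4,3]
H [4,3]
H [4,3]
H [4,3]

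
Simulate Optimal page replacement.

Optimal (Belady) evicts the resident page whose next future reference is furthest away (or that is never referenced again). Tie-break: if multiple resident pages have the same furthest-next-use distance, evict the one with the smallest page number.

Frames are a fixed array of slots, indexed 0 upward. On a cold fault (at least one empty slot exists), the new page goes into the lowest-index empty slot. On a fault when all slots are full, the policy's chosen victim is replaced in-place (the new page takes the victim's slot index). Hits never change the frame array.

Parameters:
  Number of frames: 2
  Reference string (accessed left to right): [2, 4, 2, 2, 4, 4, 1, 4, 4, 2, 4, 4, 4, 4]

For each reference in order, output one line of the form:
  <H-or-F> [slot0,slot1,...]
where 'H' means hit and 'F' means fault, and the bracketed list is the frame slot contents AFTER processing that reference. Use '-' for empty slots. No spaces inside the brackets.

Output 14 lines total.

F [2,-]
F [2,4]
H [2,4]
H [2,4]
H [2,4]
H [2,4]
F [1,4]
H [1,4]
H [1,4]
F [2,4]
H [2,4]
H [2,4]
H [2,4]
H [2,4]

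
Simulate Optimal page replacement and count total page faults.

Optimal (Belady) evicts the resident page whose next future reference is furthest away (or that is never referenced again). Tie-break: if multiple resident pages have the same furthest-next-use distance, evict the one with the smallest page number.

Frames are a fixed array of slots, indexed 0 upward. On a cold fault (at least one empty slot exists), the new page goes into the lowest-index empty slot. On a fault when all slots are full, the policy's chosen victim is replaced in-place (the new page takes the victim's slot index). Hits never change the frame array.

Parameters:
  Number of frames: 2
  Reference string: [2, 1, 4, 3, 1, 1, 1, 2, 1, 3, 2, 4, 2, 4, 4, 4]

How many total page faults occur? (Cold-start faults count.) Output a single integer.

Answer: 7

Derivation:
Step 0: ref 2 → FAULT, frames=[2,-]
Step 1: ref 1 → FAULT, frames=[2,1]
Step 2: ref 4 → FAULT (evict 2), frames=[4,1]
Step 3: ref 3 → FAULT (evict 4), frames=[3,1]
Step 4: ref 1 → HIT, frames=[3,1]
Step 5: ref 1 → HIT, frames=[3,1]
Step 6: ref 1 → HIT, frames=[3,1]
Step 7: ref 2 → FAULT (evict 3), frames=[2,1]
Step 8: ref 1 → HIT, frames=[2,1]
Step 9: ref 3 → FAULT (evict 1), frames=[2,3]
Step 10: ref 2 → HIT, frames=[2,3]
Step 11: ref 4 → FAULT (evict 3), frames=[2,4]
Step 12: ref 2 → HIT, frames=[2,4]
Step 13: ref 4 → HIT, frames=[2,4]
Step 14: ref 4 → HIT, frames=[2,4]
Step 15: ref 4 → HIT, frames=[2,4]
Total faults: 7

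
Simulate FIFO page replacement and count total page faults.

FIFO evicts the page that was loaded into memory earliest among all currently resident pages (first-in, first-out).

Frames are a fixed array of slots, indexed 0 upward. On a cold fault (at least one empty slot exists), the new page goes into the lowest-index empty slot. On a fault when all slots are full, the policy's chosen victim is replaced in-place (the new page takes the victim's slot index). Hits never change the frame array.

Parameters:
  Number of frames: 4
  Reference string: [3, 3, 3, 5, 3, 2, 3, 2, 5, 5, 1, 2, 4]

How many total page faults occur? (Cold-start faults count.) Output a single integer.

Step 0: ref 3 → FAULT, frames=[3,-,-,-]
Step 1: ref 3 → HIT, frames=[3,-,-,-]
Step 2: ref 3 → HIT, frames=[3,-,-,-]
Step 3: ref 5 → FAULT, frames=[3,5,-,-]
Step 4: ref 3 → HIT, frames=[3,5,-,-]
Step 5: ref 2 → FAULT, frames=[3,5,2,-]
Step 6: ref 3 → HIT, frames=[3,5,2,-]
Step 7: ref 2 → HIT, frames=[3,5,2,-]
Step 8: ref 5 → HIT, frames=[3,5,2,-]
Step 9: ref 5 → HIT, frames=[3,5,2,-]
Step 10: ref 1 → FAULT, frames=[3,5,2,1]
Step 11: ref 2 → HIT, frames=[3,5,2,1]
Step 12: ref 4 → FAULT (evict 3), frames=[4,5,2,1]
Total faults: 5

Answer: 5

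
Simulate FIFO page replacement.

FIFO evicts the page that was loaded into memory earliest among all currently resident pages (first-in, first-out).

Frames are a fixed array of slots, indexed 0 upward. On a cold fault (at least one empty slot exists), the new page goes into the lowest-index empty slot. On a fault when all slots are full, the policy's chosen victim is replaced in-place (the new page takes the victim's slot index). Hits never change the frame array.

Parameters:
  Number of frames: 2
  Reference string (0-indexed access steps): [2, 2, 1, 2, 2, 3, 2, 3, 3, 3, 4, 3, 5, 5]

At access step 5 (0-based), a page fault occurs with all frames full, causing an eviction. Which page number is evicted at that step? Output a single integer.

Answer: 2

Derivation:
Step 0: ref 2 -> FAULT, frames=[2,-]
Step 1: ref 2 -> HIT, frames=[2,-]
Step 2: ref 1 -> FAULT, frames=[2,1]
Step 3: ref 2 -> HIT, frames=[2,1]
Step 4: ref 2 -> HIT, frames=[2,1]
Step 5: ref 3 -> FAULT, evict 2, frames=[3,1]
At step 5: evicted page 2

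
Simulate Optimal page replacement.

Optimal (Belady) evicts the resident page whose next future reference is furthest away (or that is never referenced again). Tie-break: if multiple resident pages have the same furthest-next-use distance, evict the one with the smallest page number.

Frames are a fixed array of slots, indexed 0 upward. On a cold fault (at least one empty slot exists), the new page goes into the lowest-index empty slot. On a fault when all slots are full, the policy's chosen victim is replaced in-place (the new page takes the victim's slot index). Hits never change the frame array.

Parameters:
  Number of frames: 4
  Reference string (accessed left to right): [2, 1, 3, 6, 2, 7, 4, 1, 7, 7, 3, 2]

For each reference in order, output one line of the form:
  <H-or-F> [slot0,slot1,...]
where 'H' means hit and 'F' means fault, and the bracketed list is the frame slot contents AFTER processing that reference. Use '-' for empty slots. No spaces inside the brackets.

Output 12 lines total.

F [2,-,-,-]
F [2,1,-,-]
F [2,1,3,-]
F [2,1,3,6]
H [2,1,3,6]
F [2,1,3,7]
F [4,1,3,7]
H [4,1,3,7]
H [4,1,3,7]
H [4,1,3,7]
H [4,1,3,7]
F [4,2,3,7]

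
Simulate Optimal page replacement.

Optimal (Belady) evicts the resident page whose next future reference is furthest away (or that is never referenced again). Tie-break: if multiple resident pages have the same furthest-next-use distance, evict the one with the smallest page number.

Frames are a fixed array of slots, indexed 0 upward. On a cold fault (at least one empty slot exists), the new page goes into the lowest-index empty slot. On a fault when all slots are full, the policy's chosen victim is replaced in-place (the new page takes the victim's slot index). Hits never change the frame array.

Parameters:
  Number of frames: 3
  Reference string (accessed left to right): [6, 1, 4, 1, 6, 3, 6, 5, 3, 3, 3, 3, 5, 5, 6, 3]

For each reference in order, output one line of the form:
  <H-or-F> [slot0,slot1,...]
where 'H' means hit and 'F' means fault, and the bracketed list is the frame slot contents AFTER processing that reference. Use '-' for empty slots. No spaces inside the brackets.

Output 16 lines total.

F [6,-,-]
F [6,1,-]
F [6,1,4]
H [6,1,4]
H [6,1,4]
F [6,3,4]
H [6,3,4]
F [6,3,5]
H [6,3,5]
H [6,3,5]
H [6,3,5]
H [6,3,5]
H [6,3,5]
H [6,3,5]
H [6,3,5]
H [6,3,5]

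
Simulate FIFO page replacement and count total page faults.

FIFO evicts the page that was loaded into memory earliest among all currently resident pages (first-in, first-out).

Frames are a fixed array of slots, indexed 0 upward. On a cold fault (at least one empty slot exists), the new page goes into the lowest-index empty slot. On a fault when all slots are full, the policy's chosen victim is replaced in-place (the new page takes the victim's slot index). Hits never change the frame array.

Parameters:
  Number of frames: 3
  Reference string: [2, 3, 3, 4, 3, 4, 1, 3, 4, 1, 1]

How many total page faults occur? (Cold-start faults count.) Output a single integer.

Answer: 4

Derivation:
Step 0: ref 2 → FAULT, frames=[2,-,-]
Step 1: ref 3 → FAULT, frames=[2,3,-]
Step 2: ref 3 → HIT, frames=[2,3,-]
Step 3: ref 4 → FAULT, frames=[2,3,4]
Step 4: ref 3 → HIT, frames=[2,3,4]
Step 5: ref 4 → HIT, frames=[2,3,4]
Step 6: ref 1 → FAULT (evict 2), frames=[1,3,4]
Step 7: ref 3 → HIT, frames=[1,3,4]
Step 8: ref 4 → HIT, frames=[1,3,4]
Step 9: ref 1 → HIT, frames=[1,3,4]
Step 10: ref 1 → HIT, frames=[1,3,4]
Total faults: 4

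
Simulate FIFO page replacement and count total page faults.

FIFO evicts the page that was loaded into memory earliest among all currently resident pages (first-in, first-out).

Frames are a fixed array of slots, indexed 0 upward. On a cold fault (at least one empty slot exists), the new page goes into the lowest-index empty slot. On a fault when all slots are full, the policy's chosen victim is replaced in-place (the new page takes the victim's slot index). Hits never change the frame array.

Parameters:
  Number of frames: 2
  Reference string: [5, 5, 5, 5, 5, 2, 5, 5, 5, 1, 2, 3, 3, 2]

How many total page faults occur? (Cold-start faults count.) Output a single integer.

Answer: 5

Derivation:
Step 0: ref 5 → FAULT, frames=[5,-]
Step 1: ref 5 → HIT, frames=[5,-]
Step 2: ref 5 → HIT, frames=[5,-]
Step 3: ref 5 → HIT, frames=[5,-]
Step 4: ref 5 → HIT, frames=[5,-]
Step 5: ref 2 → FAULT, frames=[5,2]
Step 6: ref 5 → HIT, frames=[5,2]
Step 7: ref 5 → HIT, frames=[5,2]
Step 8: ref 5 → HIT, frames=[5,2]
Step 9: ref 1 → FAULT (evict 5), frames=[1,2]
Step 10: ref 2 → HIT, frames=[1,2]
Step 11: ref 3 → FAULT (evict 2), frames=[1,3]
Step 12: ref 3 → HIT, frames=[1,3]
Step 13: ref 2 → FAULT (evict 1), frames=[2,3]
Total faults: 5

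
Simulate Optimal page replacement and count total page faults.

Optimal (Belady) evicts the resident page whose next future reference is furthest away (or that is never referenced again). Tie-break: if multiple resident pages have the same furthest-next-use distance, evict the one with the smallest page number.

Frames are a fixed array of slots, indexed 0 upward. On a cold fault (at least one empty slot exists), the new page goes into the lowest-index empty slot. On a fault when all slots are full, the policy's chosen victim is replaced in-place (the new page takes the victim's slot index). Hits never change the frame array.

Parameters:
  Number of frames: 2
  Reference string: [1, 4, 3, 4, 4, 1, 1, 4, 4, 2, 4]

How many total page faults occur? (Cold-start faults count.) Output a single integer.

Answer: 5

Derivation:
Step 0: ref 1 → FAULT, frames=[1,-]
Step 1: ref 4 → FAULT, frames=[1,4]
Step 2: ref 3 → FAULT (evict 1), frames=[3,4]
Step 3: ref 4 → HIT, frames=[3,4]
Step 4: ref 4 → HIT, frames=[3,4]
Step 5: ref 1 → FAULT (evict 3), frames=[1,4]
Step 6: ref 1 → HIT, frames=[1,4]
Step 7: ref 4 → HIT, frames=[1,4]
Step 8: ref 4 → HIT, frames=[1,4]
Step 9: ref 2 → FAULT (evict 1), frames=[2,4]
Step 10: ref 4 → HIT, frames=[2,4]
Total faults: 5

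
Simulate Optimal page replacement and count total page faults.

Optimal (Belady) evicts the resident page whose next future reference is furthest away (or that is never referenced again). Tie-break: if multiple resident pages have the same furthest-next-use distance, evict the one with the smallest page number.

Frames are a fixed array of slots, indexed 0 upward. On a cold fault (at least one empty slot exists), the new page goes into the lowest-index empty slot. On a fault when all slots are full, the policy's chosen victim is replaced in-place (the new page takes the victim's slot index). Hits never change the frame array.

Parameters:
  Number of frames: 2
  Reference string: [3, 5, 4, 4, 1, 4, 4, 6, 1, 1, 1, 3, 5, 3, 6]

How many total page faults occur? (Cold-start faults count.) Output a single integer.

Answer: 8

Derivation:
Step 0: ref 3 → FAULT, frames=[3,-]
Step 1: ref 5 → FAULT, frames=[3,5]
Step 2: ref 4 → FAULT (evict 5), frames=[3,4]
Step 3: ref 4 → HIT, frames=[3,4]
Step 4: ref 1 → FAULT (evict 3), frames=[1,4]
Step 5: ref 4 → HIT, frames=[1,4]
Step 6: ref 4 → HIT, frames=[1,4]
Step 7: ref 6 → FAULT (evict 4), frames=[1,6]
Step 8: ref 1 → HIT, frames=[1,6]
Step 9: ref 1 → HIT, frames=[1,6]
Step 10: ref 1 → HIT, frames=[1,6]
Step 11: ref 3 → FAULT (evict 1), frames=[3,6]
Step 12: ref 5 → FAULT (evict 6), frames=[3,5]
Step 13: ref 3 → HIT, frames=[3,5]
Step 14: ref 6 → FAULT (evict 3), frames=[6,5]
Total faults: 8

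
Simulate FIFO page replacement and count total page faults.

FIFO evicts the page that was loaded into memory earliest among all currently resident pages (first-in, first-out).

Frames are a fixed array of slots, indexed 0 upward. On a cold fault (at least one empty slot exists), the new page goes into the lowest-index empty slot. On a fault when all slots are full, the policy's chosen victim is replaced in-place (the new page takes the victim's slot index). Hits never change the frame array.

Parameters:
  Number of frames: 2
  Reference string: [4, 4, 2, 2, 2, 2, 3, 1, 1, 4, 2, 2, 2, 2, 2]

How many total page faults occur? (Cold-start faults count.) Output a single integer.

Answer: 6

Derivation:
Step 0: ref 4 → FAULT, frames=[4,-]
Step 1: ref 4 → HIT, frames=[4,-]
Step 2: ref 2 → FAULT, frames=[4,2]
Step 3: ref 2 → HIT, frames=[4,2]
Step 4: ref 2 → HIT, frames=[4,2]
Step 5: ref 2 → HIT, frames=[4,2]
Step 6: ref 3 → FAULT (evict 4), frames=[3,2]
Step 7: ref 1 → FAULT (evict 2), frames=[3,1]
Step 8: ref 1 → HIT, frames=[3,1]
Step 9: ref 4 → FAULT (evict 3), frames=[4,1]
Step 10: ref 2 → FAULT (evict 1), frames=[4,2]
Step 11: ref 2 → HIT, frames=[4,2]
Step 12: ref 2 → HIT, frames=[4,2]
Step 13: ref 2 → HIT, frames=[4,2]
Step 14: ref 2 → HIT, frames=[4,2]
Total faults: 6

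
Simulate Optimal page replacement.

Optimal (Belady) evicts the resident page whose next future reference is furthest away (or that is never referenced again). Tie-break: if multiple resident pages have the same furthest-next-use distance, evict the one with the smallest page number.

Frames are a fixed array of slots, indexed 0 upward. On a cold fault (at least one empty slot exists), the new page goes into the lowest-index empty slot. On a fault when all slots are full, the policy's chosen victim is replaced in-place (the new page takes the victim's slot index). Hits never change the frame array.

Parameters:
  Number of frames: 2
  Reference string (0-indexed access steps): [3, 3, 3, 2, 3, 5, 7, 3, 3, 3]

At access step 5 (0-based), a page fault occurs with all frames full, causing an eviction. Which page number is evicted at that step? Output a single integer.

Step 0: ref 3 -> FAULT, frames=[3,-]
Step 1: ref 3 -> HIT, frames=[3,-]
Step 2: ref 3 -> HIT, frames=[3,-]
Step 3: ref 2 -> FAULT, frames=[3,2]
Step 4: ref 3 -> HIT, frames=[3,2]
Step 5: ref 5 -> FAULT, evict 2, frames=[3,5]
At step 5: evicted page 2

Answer: 2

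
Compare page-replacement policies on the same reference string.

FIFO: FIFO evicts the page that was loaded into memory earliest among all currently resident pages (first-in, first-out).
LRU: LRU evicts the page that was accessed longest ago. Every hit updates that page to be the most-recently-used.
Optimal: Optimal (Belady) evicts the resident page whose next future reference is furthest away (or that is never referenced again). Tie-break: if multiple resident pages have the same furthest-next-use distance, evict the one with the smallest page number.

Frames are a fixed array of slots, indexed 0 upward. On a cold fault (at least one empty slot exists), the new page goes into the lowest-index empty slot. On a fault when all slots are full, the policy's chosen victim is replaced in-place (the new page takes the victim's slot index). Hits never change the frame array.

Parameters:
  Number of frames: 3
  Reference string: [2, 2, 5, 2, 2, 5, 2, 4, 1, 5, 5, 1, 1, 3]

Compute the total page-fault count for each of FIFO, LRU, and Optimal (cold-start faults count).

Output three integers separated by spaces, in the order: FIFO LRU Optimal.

--- FIFO ---
  step 0: ref 2 -> FAULT, frames=[2,-,-] (faults so far: 1)
  step 1: ref 2 -> HIT, frames=[2,-,-] (faults so far: 1)
  step 2: ref 5 -> FAULT, frames=[2,5,-] (faults so far: 2)
  step 3: ref 2 -> HIT, frames=[2,5,-] (faults so far: 2)
  step 4: ref 2 -> HIT, frames=[2,5,-] (faults so far: 2)
  step 5: ref 5 -> HIT, frames=[2,5,-] (faults so far: 2)
  step 6: ref 2 -> HIT, frames=[2,5,-] (faults so far: 2)
  step 7: ref 4 -> FAULT, frames=[2,5,4] (faults so far: 3)
  step 8: ref 1 -> FAULT, evict 2, frames=[1,5,4] (faults so far: 4)
  step 9: ref 5 -> HIT, frames=[1,5,4] (faults so far: 4)
  step 10: ref 5 -> HIT, frames=[1,5,4] (faults so far: 4)
  step 11: ref 1 -> HIT, frames=[1,5,4] (faults so far: 4)
  step 12: ref 1 -> HIT, frames=[1,5,4] (faults so far: 4)
  step 13: ref 3 -> FAULT, evict 5, frames=[1,3,4] (faults so far: 5)
  FIFO total faults: 5
--- LRU ---
  step 0: ref 2 -> FAULT, frames=[2,-,-] (faults so far: 1)
  step 1: ref 2 -> HIT, frames=[2,-,-] (faults so far: 1)
  step 2: ref 5 -> FAULT, frames=[2,5,-] (faults so far: 2)
  step 3: ref 2 -> HIT, frames=[2,5,-] (faults so far: 2)
  step 4: ref 2 -> HIT, frames=[2,5,-] (faults so far: 2)
  step 5: ref 5 -> HIT, frames=[2,5,-] (faults so far: 2)
  step 6: ref 2 -> HIT, frames=[2,5,-] (faults so far: 2)
  step 7: ref 4 -> FAULT, frames=[2,5,4] (faults so far: 3)
  step 8: ref 1 -> FAULT, evict 5, frames=[2,1,4] (faults so far: 4)
  step 9: ref 5 -> FAULT, evict 2, frames=[5,1,4] (faults so far: 5)
  step 10: ref 5 -> HIT, frames=[5,1,4] (faults so far: 5)
  step 11: ref 1 -> HIT, frames=[5,1,4] (faults so far: 5)
  step 12: ref 1 -> HIT, frames=[5,1,4] (faults so far: 5)
  step 13: ref 3 -> FAULT, evict 4, frames=[5,1,3] (faults so far: 6)
  LRU total faults: 6
--- Optimal ---
  step 0: ref 2 -> FAULT, frames=[2,-,-] (faults so far: 1)
  step 1: ref 2 -> HIT, frames=[2,-,-] (faults so far: 1)
  step 2: ref 5 -> FAULT, frames=[2,5,-] (faults so far: 2)
  step 3: ref 2 -> HIT, frames=[2,5,-] (faults so far: 2)
  step 4: ref 2 -> HIT, frames=[2,5,-] (faults so far: 2)
  step 5: ref 5 -> HIT, frames=[2,5,-] (faults so far: 2)
  step 6: ref 2 -> HIT, frames=[2,5,-] (faults so far: 2)
  step 7: ref 4 -> FAULT, frames=[2,5,4] (faults so far: 3)
  step 8: ref 1 -> FAULT, evict 2, frames=[1,5,4] (faults so far: 4)
  step 9: ref 5 -> HIT, frames=[1,5,4] (faults so far: 4)
  step 10: ref 5 -> HIT, frames=[1,5,4] (faults so far: 4)
  step 11: ref 1 -> HIT, frames=[1,5,4] (faults so far: 4)
  step 12: ref 1 -> HIT, frames=[1,5,4] (faults so far: 4)
  step 13: ref 3 -> FAULT, evict 1, frames=[3,5,4] (faults so far: 5)
  Optimal total faults: 5

Answer: 5 6 5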